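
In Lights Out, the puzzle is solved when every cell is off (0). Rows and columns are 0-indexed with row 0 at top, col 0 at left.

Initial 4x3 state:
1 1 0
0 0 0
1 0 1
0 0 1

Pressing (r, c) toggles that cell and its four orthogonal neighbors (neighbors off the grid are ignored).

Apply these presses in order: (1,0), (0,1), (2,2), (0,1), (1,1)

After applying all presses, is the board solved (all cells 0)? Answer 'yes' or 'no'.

After press 1 at (1,0):
0 1 0
1 1 0
0 0 1
0 0 1

After press 2 at (0,1):
1 0 1
1 0 0
0 0 1
0 0 1

After press 3 at (2,2):
1 0 1
1 0 1
0 1 0
0 0 0

After press 4 at (0,1):
0 1 0
1 1 1
0 1 0
0 0 0

After press 5 at (1,1):
0 0 0
0 0 0
0 0 0
0 0 0

Lights still on: 0

Answer: yes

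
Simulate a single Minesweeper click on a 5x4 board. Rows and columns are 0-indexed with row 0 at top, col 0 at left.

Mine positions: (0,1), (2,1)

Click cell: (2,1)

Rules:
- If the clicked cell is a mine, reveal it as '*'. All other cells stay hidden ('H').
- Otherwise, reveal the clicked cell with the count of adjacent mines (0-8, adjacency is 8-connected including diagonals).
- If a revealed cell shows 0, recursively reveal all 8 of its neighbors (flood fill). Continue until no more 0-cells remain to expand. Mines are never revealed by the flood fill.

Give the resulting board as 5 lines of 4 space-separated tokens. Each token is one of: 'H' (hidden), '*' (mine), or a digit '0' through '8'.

H H H H
H H H H
H * H H
H H H H
H H H H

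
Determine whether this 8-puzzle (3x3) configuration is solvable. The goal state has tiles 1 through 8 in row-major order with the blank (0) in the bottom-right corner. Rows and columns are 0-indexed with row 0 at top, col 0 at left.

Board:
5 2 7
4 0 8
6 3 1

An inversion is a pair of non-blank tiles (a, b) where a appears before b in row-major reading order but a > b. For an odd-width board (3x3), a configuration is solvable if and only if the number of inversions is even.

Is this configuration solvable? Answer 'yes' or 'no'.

Answer: no

Derivation:
Inversions (pairs i<j in row-major order where tile[i] > tile[j] > 0): 17
17 is odd, so the puzzle is not solvable.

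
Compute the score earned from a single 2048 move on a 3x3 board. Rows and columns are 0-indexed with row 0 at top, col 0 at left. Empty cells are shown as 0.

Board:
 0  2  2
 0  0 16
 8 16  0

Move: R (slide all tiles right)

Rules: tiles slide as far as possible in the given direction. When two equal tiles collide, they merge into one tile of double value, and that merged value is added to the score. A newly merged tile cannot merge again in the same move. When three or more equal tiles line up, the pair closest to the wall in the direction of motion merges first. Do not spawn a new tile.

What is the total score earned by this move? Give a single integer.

Slide right:
row 0: [0, 2, 2] -> [0, 0, 4]  score +4 (running 4)
row 1: [0, 0, 16] -> [0, 0, 16]  score +0 (running 4)
row 2: [8, 16, 0] -> [0, 8, 16]  score +0 (running 4)
Board after move:
 0  0  4
 0  0 16
 0  8 16

Answer: 4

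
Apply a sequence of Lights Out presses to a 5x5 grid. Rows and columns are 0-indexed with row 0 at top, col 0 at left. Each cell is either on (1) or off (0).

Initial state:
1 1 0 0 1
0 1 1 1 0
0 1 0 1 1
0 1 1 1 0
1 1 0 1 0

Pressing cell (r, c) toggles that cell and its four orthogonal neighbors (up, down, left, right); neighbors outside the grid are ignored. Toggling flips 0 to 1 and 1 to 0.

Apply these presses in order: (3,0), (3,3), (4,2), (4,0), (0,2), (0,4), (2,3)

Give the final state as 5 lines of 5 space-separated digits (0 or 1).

Answer: 1 0 1 0 0
0 1 0 0 1
1 1 1 1 0
0 0 1 1 1
1 1 1 1 0

Derivation:
After press 1 at (3,0):
1 1 0 0 1
0 1 1 1 0
1 1 0 1 1
1 0 1 1 0
0 1 0 1 0

After press 2 at (3,3):
1 1 0 0 1
0 1 1 1 0
1 1 0 0 1
1 0 0 0 1
0 1 0 0 0

After press 3 at (4,2):
1 1 0 0 1
0 1 1 1 0
1 1 0 0 1
1 0 1 0 1
0 0 1 1 0

After press 4 at (4,0):
1 1 0 0 1
0 1 1 1 0
1 1 0 0 1
0 0 1 0 1
1 1 1 1 0

After press 5 at (0,2):
1 0 1 1 1
0 1 0 1 0
1 1 0 0 1
0 0 1 0 1
1 1 1 1 0

After press 6 at (0,4):
1 0 1 0 0
0 1 0 1 1
1 1 0 0 1
0 0 1 0 1
1 1 1 1 0

After press 7 at (2,3):
1 0 1 0 0
0 1 0 0 1
1 1 1 1 0
0 0 1 1 1
1 1 1 1 0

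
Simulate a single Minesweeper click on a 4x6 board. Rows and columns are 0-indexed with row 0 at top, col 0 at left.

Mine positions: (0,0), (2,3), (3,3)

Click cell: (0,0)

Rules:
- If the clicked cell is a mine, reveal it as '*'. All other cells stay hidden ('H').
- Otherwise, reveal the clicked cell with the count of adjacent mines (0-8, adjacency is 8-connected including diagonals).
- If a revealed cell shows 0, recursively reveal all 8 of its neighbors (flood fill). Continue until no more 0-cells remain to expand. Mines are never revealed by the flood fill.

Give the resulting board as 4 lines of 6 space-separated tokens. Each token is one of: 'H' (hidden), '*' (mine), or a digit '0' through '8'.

* H H H H H
H H H H H H
H H H H H H
H H H H H H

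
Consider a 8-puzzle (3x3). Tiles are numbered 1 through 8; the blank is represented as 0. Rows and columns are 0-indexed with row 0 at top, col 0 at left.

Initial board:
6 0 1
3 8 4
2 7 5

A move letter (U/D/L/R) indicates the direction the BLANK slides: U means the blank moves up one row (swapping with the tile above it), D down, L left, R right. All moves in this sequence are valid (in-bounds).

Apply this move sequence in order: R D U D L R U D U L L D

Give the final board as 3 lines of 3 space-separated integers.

Answer: 3 6 1
0 8 4
2 7 5

Derivation:
After move 1 (R):
6 1 0
3 8 4
2 7 5

After move 2 (D):
6 1 4
3 8 0
2 7 5

After move 3 (U):
6 1 0
3 8 4
2 7 5

After move 4 (D):
6 1 4
3 8 0
2 7 5

After move 5 (L):
6 1 4
3 0 8
2 7 5

After move 6 (R):
6 1 4
3 8 0
2 7 5

After move 7 (U):
6 1 0
3 8 4
2 7 5

After move 8 (D):
6 1 4
3 8 0
2 7 5

After move 9 (U):
6 1 0
3 8 4
2 7 5

After move 10 (L):
6 0 1
3 8 4
2 7 5

After move 11 (L):
0 6 1
3 8 4
2 7 5

After move 12 (D):
3 6 1
0 8 4
2 7 5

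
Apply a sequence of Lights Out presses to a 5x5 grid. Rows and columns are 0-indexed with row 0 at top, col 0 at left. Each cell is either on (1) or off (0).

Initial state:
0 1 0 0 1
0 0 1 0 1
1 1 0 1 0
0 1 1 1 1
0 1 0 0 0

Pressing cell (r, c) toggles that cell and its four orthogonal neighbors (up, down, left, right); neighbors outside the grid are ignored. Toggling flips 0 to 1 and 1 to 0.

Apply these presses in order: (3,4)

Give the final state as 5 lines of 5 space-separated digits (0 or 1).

Answer: 0 1 0 0 1
0 0 1 0 1
1 1 0 1 1
0 1 1 0 0
0 1 0 0 1

Derivation:
After press 1 at (3,4):
0 1 0 0 1
0 0 1 0 1
1 1 0 1 1
0 1 1 0 0
0 1 0 0 1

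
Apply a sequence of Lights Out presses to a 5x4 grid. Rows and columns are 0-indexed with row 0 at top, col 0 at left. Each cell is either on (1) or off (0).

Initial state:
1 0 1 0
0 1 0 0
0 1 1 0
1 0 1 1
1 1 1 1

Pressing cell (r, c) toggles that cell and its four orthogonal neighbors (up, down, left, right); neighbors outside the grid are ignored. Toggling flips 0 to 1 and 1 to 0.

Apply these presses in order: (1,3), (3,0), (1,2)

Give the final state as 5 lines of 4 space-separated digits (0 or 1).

Answer: 1 0 0 1
0 0 0 0
1 1 0 1
0 1 1 1
0 1 1 1

Derivation:
After press 1 at (1,3):
1 0 1 1
0 1 1 1
0 1 1 1
1 0 1 1
1 1 1 1

After press 2 at (3,0):
1 0 1 1
0 1 1 1
1 1 1 1
0 1 1 1
0 1 1 1

After press 3 at (1,2):
1 0 0 1
0 0 0 0
1 1 0 1
0 1 1 1
0 1 1 1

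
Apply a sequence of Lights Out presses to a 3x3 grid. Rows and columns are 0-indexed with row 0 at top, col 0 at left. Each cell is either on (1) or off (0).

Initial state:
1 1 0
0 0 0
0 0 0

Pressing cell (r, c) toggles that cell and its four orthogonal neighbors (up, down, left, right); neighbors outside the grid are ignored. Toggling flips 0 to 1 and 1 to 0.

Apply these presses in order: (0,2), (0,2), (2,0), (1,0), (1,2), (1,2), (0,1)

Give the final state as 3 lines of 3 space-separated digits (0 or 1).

After press 1 at (0,2):
1 0 1
0 0 1
0 0 0

After press 2 at (0,2):
1 1 0
0 0 0
0 0 0

After press 3 at (2,0):
1 1 0
1 0 0
1 1 0

After press 4 at (1,0):
0 1 0
0 1 0
0 1 0

After press 5 at (1,2):
0 1 1
0 0 1
0 1 1

After press 6 at (1,2):
0 1 0
0 1 0
0 1 0

After press 7 at (0,1):
1 0 1
0 0 0
0 1 0

Answer: 1 0 1
0 0 0
0 1 0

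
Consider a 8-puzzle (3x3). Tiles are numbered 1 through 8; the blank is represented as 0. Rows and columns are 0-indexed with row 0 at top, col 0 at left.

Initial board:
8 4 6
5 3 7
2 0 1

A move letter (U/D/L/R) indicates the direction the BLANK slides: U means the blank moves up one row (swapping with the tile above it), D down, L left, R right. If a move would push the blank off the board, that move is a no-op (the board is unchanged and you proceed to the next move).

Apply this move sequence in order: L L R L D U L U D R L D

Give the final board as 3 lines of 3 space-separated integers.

After move 1 (L):
8 4 6
5 3 7
0 2 1

After move 2 (L):
8 4 6
5 3 7
0 2 1

After move 3 (R):
8 4 6
5 3 7
2 0 1

After move 4 (L):
8 4 6
5 3 7
0 2 1

After move 5 (D):
8 4 6
5 3 7
0 2 1

After move 6 (U):
8 4 6
0 3 7
5 2 1

After move 7 (L):
8 4 6
0 3 7
5 2 1

After move 8 (U):
0 4 6
8 3 7
5 2 1

After move 9 (D):
8 4 6
0 3 7
5 2 1

After move 10 (R):
8 4 6
3 0 7
5 2 1

After move 11 (L):
8 4 6
0 3 7
5 2 1

After move 12 (D):
8 4 6
5 3 7
0 2 1

Answer: 8 4 6
5 3 7
0 2 1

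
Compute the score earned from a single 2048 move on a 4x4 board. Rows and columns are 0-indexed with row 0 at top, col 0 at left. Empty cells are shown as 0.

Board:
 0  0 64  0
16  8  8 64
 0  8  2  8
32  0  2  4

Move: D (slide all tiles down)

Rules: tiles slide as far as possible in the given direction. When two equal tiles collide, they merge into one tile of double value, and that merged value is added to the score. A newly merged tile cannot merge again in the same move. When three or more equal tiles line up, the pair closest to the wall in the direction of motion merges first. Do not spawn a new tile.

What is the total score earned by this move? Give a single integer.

Answer: 20

Derivation:
Slide down:
col 0: [0, 16, 0, 32] -> [0, 0, 16, 32]  score +0 (running 0)
col 1: [0, 8, 8, 0] -> [0, 0, 0, 16]  score +16 (running 16)
col 2: [64, 8, 2, 2] -> [0, 64, 8, 4]  score +4 (running 20)
col 3: [0, 64, 8, 4] -> [0, 64, 8, 4]  score +0 (running 20)
Board after move:
 0  0  0  0
 0  0 64 64
16  0  8  8
32 16  4  4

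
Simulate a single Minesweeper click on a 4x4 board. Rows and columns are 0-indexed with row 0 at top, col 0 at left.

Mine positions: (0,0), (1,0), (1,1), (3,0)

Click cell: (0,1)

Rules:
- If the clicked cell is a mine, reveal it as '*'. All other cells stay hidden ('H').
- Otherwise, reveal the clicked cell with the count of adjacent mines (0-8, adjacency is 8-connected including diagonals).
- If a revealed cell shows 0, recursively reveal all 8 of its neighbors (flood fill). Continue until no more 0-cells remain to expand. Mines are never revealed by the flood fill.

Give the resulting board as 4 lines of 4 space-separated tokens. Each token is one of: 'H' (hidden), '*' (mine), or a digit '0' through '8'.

H 3 H H
H H H H
H H H H
H H H H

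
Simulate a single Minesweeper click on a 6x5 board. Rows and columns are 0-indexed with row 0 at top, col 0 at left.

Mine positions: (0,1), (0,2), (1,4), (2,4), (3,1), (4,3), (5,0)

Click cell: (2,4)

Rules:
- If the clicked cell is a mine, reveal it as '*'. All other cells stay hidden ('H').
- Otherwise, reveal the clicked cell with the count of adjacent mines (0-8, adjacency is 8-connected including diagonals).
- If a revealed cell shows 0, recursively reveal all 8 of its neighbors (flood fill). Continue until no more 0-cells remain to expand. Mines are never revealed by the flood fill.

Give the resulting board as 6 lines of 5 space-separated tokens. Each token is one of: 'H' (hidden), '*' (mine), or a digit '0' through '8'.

H H H H H
H H H H H
H H H H *
H H H H H
H H H H H
H H H H H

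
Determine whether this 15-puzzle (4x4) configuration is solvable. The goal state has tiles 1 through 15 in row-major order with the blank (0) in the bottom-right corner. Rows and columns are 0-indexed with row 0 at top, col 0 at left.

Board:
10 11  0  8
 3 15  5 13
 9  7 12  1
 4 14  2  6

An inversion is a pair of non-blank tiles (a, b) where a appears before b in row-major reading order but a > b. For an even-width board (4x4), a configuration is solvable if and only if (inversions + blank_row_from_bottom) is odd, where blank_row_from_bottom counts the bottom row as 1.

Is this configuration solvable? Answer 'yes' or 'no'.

Answer: yes

Derivation:
Inversions: 63
Blank is in row 0 (0-indexed from top), which is row 4 counting from the bottom (bottom = 1).
63 + 4 = 67, which is odd, so the puzzle is solvable.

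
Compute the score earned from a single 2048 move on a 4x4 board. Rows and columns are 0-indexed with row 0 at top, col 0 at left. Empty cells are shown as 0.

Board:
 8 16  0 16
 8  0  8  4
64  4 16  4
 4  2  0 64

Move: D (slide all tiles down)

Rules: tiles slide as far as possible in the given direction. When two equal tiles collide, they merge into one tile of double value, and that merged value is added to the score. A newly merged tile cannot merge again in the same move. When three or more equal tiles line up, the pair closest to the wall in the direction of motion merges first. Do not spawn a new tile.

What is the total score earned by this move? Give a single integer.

Answer: 24

Derivation:
Slide down:
col 0: [8, 8, 64, 4] -> [0, 16, 64, 4]  score +16 (running 16)
col 1: [16, 0, 4, 2] -> [0, 16, 4, 2]  score +0 (running 16)
col 2: [0, 8, 16, 0] -> [0, 0, 8, 16]  score +0 (running 16)
col 3: [16, 4, 4, 64] -> [0, 16, 8, 64]  score +8 (running 24)
Board after move:
 0  0  0  0
16 16  0 16
64  4  8  8
 4  2 16 64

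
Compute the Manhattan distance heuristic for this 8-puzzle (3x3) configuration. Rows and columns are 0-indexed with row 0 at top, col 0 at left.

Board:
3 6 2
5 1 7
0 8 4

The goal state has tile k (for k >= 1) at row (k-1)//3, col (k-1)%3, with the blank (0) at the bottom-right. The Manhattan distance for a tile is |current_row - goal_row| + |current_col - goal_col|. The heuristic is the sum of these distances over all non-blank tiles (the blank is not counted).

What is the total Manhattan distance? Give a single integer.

Answer: 14

Derivation:
Tile 3: (0,0)->(0,2) = 2
Tile 6: (0,1)->(1,2) = 2
Tile 2: (0,2)->(0,1) = 1
Tile 5: (1,0)->(1,1) = 1
Tile 1: (1,1)->(0,0) = 2
Tile 7: (1,2)->(2,0) = 3
Tile 8: (2,1)->(2,1) = 0
Tile 4: (2,2)->(1,0) = 3
Sum: 2 + 2 + 1 + 1 + 2 + 3 + 0 + 3 = 14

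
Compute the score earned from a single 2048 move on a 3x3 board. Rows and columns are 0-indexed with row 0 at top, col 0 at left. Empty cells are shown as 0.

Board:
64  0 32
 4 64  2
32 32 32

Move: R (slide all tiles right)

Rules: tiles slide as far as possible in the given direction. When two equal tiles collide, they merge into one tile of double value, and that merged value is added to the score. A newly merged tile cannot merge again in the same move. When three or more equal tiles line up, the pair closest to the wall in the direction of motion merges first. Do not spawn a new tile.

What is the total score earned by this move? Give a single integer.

Slide right:
row 0: [64, 0, 32] -> [0, 64, 32]  score +0 (running 0)
row 1: [4, 64, 2] -> [4, 64, 2]  score +0 (running 0)
row 2: [32, 32, 32] -> [0, 32, 64]  score +64 (running 64)
Board after move:
 0 64 32
 4 64  2
 0 32 64

Answer: 64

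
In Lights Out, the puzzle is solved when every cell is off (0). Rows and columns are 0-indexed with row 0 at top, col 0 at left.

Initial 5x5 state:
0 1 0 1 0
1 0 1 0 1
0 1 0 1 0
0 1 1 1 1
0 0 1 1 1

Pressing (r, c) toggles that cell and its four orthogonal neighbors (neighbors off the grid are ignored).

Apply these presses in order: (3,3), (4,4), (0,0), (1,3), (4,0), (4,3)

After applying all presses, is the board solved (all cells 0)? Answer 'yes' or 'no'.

After press 1 at (3,3):
0 1 0 1 0
1 0 1 0 1
0 1 0 0 0
0 1 0 0 0
0 0 1 0 1

After press 2 at (4,4):
0 1 0 1 0
1 0 1 0 1
0 1 0 0 0
0 1 0 0 1
0 0 1 1 0

After press 3 at (0,0):
1 0 0 1 0
0 0 1 0 1
0 1 0 0 0
0 1 0 0 1
0 0 1 1 0

After press 4 at (1,3):
1 0 0 0 0
0 0 0 1 0
0 1 0 1 0
0 1 0 0 1
0 0 1 1 0

After press 5 at (4,0):
1 0 0 0 0
0 0 0 1 0
0 1 0 1 0
1 1 0 0 1
1 1 1 1 0

After press 6 at (4,3):
1 0 0 0 0
0 0 0 1 0
0 1 0 1 0
1 1 0 1 1
1 1 0 0 1

Lights still on: 11

Answer: no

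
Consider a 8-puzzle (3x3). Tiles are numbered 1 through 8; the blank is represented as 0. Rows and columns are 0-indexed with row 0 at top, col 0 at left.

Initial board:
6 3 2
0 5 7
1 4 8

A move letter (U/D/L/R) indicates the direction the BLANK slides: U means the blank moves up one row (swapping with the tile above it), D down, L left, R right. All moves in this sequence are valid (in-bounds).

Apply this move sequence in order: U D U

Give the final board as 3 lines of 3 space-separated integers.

After move 1 (U):
0 3 2
6 5 7
1 4 8

After move 2 (D):
6 3 2
0 5 7
1 4 8

After move 3 (U):
0 3 2
6 5 7
1 4 8

Answer: 0 3 2
6 5 7
1 4 8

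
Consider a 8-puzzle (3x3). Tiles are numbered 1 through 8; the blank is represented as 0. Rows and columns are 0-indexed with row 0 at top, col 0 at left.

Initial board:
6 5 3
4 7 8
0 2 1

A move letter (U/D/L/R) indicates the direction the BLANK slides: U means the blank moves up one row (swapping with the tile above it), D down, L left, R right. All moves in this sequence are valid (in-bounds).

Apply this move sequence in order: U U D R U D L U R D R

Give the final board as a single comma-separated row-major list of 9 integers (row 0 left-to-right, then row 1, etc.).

After move 1 (U):
6 5 3
0 7 8
4 2 1

After move 2 (U):
0 5 3
6 7 8
4 2 1

After move 3 (D):
6 5 3
0 7 8
4 2 1

After move 4 (R):
6 5 3
7 0 8
4 2 1

After move 5 (U):
6 0 3
7 5 8
4 2 1

After move 6 (D):
6 5 3
7 0 8
4 2 1

After move 7 (L):
6 5 3
0 7 8
4 2 1

After move 8 (U):
0 5 3
6 7 8
4 2 1

After move 9 (R):
5 0 3
6 7 8
4 2 1

After move 10 (D):
5 7 3
6 0 8
4 2 1

After move 11 (R):
5 7 3
6 8 0
4 2 1

Answer: 5, 7, 3, 6, 8, 0, 4, 2, 1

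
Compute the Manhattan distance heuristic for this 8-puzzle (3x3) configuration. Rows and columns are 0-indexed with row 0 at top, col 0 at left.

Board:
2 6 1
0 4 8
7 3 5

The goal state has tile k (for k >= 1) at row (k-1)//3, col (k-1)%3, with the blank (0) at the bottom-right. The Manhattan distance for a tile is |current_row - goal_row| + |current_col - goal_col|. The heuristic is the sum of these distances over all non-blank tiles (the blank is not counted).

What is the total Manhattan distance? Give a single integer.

Tile 2: at (0,0), goal (0,1), distance |0-0|+|0-1| = 1
Tile 6: at (0,1), goal (1,2), distance |0-1|+|1-2| = 2
Tile 1: at (0,2), goal (0,0), distance |0-0|+|2-0| = 2
Tile 4: at (1,1), goal (1,0), distance |1-1|+|1-0| = 1
Tile 8: at (1,2), goal (2,1), distance |1-2|+|2-1| = 2
Tile 7: at (2,0), goal (2,0), distance |2-2|+|0-0| = 0
Tile 3: at (2,1), goal (0,2), distance |2-0|+|1-2| = 3
Tile 5: at (2,2), goal (1,1), distance |2-1|+|2-1| = 2
Sum: 1 + 2 + 2 + 1 + 2 + 0 + 3 + 2 = 13

Answer: 13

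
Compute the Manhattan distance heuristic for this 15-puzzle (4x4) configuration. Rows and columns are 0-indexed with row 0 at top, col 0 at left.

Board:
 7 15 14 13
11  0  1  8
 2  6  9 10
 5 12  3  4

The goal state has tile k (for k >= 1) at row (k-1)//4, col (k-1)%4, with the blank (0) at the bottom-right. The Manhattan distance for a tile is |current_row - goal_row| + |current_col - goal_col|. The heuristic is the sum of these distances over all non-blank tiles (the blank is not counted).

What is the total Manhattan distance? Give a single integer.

Answer: 42

Derivation:
Tile 7: (0,0)->(1,2) = 3
Tile 15: (0,1)->(3,2) = 4
Tile 14: (0,2)->(3,1) = 4
Tile 13: (0,3)->(3,0) = 6
Tile 11: (1,0)->(2,2) = 3
Tile 1: (1,2)->(0,0) = 3
Tile 8: (1,3)->(1,3) = 0
Tile 2: (2,0)->(0,1) = 3
Tile 6: (2,1)->(1,1) = 1
Tile 9: (2,2)->(2,0) = 2
Tile 10: (2,3)->(2,1) = 2
Tile 5: (3,0)->(1,0) = 2
Tile 12: (3,1)->(2,3) = 3
Tile 3: (3,2)->(0,2) = 3
Tile 4: (3,3)->(0,3) = 3
Sum: 3 + 4 + 4 + 6 + 3 + 3 + 0 + 3 + 1 + 2 + 2 + 2 + 3 + 3 + 3 = 42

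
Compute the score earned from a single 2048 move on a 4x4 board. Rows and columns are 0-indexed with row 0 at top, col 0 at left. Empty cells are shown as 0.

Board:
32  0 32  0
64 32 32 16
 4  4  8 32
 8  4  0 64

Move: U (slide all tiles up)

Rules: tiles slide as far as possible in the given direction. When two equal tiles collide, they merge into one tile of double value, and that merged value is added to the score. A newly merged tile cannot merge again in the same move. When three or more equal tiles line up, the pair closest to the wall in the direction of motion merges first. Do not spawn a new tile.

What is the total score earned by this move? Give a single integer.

Answer: 72

Derivation:
Slide up:
col 0: [32, 64, 4, 8] -> [32, 64, 4, 8]  score +0 (running 0)
col 1: [0, 32, 4, 4] -> [32, 8, 0, 0]  score +8 (running 8)
col 2: [32, 32, 8, 0] -> [64, 8, 0, 0]  score +64 (running 72)
col 3: [0, 16, 32, 64] -> [16, 32, 64, 0]  score +0 (running 72)
Board after move:
32 32 64 16
64  8  8 32
 4  0  0 64
 8  0  0  0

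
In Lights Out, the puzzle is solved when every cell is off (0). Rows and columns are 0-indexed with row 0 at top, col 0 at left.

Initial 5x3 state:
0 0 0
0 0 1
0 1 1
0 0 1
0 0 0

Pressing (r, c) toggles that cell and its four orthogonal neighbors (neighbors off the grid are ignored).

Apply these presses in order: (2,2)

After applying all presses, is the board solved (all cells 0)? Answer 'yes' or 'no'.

Answer: yes

Derivation:
After press 1 at (2,2):
0 0 0
0 0 0
0 0 0
0 0 0
0 0 0

Lights still on: 0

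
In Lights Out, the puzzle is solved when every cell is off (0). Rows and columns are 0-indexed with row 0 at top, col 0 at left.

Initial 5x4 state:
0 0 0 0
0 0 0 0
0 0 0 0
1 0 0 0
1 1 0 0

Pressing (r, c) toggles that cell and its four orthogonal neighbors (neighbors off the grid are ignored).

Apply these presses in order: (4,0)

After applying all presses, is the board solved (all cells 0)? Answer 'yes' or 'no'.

Answer: yes

Derivation:
After press 1 at (4,0):
0 0 0 0
0 0 0 0
0 0 0 0
0 0 0 0
0 0 0 0

Lights still on: 0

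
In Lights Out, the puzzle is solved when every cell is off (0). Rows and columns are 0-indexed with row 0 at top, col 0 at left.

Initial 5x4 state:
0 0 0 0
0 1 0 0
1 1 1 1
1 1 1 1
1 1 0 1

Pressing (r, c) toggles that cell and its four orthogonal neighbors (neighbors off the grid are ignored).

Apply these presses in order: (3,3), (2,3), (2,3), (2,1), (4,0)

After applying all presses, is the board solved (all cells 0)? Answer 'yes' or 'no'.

Answer: yes

Derivation:
After press 1 at (3,3):
0 0 0 0
0 1 0 0
1 1 1 0
1 1 0 0
1 1 0 0

After press 2 at (2,3):
0 0 0 0
0 1 0 1
1 1 0 1
1 1 0 1
1 1 0 0

After press 3 at (2,3):
0 0 0 0
0 1 0 0
1 1 1 0
1 1 0 0
1 1 0 0

After press 4 at (2,1):
0 0 0 0
0 0 0 0
0 0 0 0
1 0 0 0
1 1 0 0

After press 5 at (4,0):
0 0 0 0
0 0 0 0
0 0 0 0
0 0 0 0
0 0 0 0

Lights still on: 0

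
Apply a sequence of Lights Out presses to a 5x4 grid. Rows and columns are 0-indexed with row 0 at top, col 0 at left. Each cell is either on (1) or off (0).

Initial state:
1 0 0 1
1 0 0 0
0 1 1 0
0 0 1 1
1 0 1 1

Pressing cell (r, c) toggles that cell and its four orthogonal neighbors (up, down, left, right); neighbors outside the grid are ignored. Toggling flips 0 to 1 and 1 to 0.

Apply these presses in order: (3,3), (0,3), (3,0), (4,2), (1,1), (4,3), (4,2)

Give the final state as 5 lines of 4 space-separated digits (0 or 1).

Answer: 1 1 1 0
0 1 1 1
1 0 1 1
1 1 0 1
0 0 0 1

Derivation:
After press 1 at (3,3):
1 0 0 1
1 0 0 0
0 1 1 1
0 0 0 0
1 0 1 0

After press 2 at (0,3):
1 0 1 0
1 0 0 1
0 1 1 1
0 0 0 0
1 0 1 0

After press 3 at (3,0):
1 0 1 0
1 0 0 1
1 1 1 1
1 1 0 0
0 0 1 0

After press 4 at (4,2):
1 0 1 0
1 0 0 1
1 1 1 1
1 1 1 0
0 1 0 1

After press 5 at (1,1):
1 1 1 0
0 1 1 1
1 0 1 1
1 1 1 0
0 1 0 1

After press 6 at (4,3):
1 1 1 0
0 1 1 1
1 0 1 1
1 1 1 1
0 1 1 0

After press 7 at (4,2):
1 1 1 0
0 1 1 1
1 0 1 1
1 1 0 1
0 0 0 1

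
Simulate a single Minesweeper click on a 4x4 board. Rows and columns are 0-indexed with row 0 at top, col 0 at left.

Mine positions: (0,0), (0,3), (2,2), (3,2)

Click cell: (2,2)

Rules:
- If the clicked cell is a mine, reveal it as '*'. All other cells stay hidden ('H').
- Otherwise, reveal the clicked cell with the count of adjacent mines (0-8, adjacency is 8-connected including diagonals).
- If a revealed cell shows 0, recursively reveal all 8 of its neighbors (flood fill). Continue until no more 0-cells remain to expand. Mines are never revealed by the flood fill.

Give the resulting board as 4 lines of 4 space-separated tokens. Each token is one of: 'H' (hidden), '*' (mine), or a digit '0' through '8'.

H H H H
H H H H
H H * H
H H H H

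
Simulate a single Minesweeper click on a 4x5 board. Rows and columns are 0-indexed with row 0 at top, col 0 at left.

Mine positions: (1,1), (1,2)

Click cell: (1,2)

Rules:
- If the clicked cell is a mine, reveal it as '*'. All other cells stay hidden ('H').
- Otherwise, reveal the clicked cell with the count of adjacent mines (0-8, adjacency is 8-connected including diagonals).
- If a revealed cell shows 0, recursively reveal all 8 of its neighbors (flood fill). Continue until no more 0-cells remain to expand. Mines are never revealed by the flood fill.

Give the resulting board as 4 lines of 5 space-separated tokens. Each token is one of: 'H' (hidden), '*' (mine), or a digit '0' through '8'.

H H H H H
H H * H H
H H H H H
H H H H H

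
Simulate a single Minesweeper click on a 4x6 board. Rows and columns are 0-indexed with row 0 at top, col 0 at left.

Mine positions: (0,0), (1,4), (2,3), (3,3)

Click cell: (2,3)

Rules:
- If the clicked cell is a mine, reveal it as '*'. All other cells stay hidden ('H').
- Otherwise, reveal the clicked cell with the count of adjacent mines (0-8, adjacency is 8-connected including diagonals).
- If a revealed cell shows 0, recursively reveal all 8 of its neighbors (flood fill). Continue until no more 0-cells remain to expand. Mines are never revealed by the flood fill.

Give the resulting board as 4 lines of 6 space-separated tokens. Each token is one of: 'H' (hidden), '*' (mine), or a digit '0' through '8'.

H H H H H H
H H H H H H
H H H * H H
H H H H H H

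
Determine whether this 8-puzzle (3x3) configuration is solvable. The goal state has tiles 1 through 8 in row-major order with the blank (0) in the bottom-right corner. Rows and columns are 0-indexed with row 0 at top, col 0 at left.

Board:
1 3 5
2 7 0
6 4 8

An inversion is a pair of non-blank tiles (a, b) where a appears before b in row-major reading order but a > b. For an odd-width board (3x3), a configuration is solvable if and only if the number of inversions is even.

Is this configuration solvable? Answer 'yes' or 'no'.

Inversions (pairs i<j in row-major order where tile[i] > tile[j] > 0): 6
6 is even, so the puzzle is solvable.

Answer: yes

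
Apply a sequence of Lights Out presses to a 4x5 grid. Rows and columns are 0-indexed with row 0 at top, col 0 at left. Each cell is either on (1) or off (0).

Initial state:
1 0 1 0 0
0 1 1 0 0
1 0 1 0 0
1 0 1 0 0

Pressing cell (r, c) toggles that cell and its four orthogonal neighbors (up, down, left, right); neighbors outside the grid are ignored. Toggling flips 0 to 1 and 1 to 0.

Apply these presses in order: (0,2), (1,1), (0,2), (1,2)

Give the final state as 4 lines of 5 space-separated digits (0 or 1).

Answer: 1 1 0 0 0
1 1 1 1 0
1 1 0 0 0
1 0 1 0 0

Derivation:
After press 1 at (0,2):
1 1 0 1 0
0 1 0 0 0
1 0 1 0 0
1 0 1 0 0

After press 2 at (1,1):
1 0 0 1 0
1 0 1 0 0
1 1 1 0 0
1 0 1 0 0

After press 3 at (0,2):
1 1 1 0 0
1 0 0 0 0
1 1 1 0 0
1 0 1 0 0

After press 4 at (1,2):
1 1 0 0 0
1 1 1 1 0
1 1 0 0 0
1 0 1 0 0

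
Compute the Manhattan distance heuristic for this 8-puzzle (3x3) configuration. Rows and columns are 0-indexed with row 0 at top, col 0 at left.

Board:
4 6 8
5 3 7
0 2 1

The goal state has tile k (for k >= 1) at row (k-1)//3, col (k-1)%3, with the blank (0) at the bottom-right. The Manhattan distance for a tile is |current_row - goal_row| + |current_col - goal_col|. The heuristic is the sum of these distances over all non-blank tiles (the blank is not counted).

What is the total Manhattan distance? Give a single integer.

Answer: 18

Derivation:
Tile 4: (0,0)->(1,0) = 1
Tile 6: (0,1)->(1,2) = 2
Tile 8: (0,2)->(2,1) = 3
Tile 5: (1,0)->(1,1) = 1
Tile 3: (1,1)->(0,2) = 2
Tile 7: (1,2)->(2,0) = 3
Tile 2: (2,1)->(0,1) = 2
Tile 1: (2,2)->(0,0) = 4
Sum: 1 + 2 + 3 + 1 + 2 + 3 + 2 + 4 = 18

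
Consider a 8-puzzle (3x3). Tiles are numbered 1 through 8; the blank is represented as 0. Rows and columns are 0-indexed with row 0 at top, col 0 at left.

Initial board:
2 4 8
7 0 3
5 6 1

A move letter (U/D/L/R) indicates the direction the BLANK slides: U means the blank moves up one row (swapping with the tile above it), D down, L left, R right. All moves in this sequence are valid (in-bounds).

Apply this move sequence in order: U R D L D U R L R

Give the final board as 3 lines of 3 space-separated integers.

Answer: 2 8 3
7 4 0
5 6 1

Derivation:
After move 1 (U):
2 0 8
7 4 3
5 6 1

After move 2 (R):
2 8 0
7 4 3
5 6 1

After move 3 (D):
2 8 3
7 4 0
5 6 1

After move 4 (L):
2 8 3
7 0 4
5 6 1

After move 5 (D):
2 8 3
7 6 4
5 0 1

After move 6 (U):
2 8 3
7 0 4
5 6 1

After move 7 (R):
2 8 3
7 4 0
5 6 1

After move 8 (L):
2 8 3
7 0 4
5 6 1

After move 9 (R):
2 8 3
7 4 0
5 6 1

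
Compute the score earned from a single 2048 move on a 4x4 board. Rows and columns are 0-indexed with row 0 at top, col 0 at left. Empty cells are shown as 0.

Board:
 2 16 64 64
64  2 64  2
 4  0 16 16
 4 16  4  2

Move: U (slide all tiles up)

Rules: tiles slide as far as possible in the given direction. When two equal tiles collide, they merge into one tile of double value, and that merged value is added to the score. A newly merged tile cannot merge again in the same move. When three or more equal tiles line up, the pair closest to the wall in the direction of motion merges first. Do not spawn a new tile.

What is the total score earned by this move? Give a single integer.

Slide up:
col 0: [2, 64, 4, 4] -> [2, 64, 8, 0]  score +8 (running 8)
col 1: [16, 2, 0, 16] -> [16, 2, 16, 0]  score +0 (running 8)
col 2: [64, 64, 16, 4] -> [128, 16, 4, 0]  score +128 (running 136)
col 3: [64, 2, 16, 2] -> [64, 2, 16, 2]  score +0 (running 136)
Board after move:
  2  16 128  64
 64   2  16   2
  8  16   4  16
  0   0   0   2

Answer: 136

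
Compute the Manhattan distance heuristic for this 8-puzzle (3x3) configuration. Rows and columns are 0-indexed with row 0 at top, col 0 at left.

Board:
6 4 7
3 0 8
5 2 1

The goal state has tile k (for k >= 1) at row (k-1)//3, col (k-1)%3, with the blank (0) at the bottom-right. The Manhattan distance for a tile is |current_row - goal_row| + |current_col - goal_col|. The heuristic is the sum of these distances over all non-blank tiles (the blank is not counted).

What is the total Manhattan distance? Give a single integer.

Answer: 22

Derivation:
Tile 6: at (0,0), goal (1,2), distance |0-1|+|0-2| = 3
Tile 4: at (0,1), goal (1,0), distance |0-1|+|1-0| = 2
Tile 7: at (0,2), goal (2,0), distance |0-2|+|2-0| = 4
Tile 3: at (1,0), goal (0,2), distance |1-0|+|0-2| = 3
Tile 8: at (1,2), goal (2,1), distance |1-2|+|2-1| = 2
Tile 5: at (2,0), goal (1,1), distance |2-1|+|0-1| = 2
Tile 2: at (2,1), goal (0,1), distance |2-0|+|1-1| = 2
Tile 1: at (2,2), goal (0,0), distance |2-0|+|2-0| = 4
Sum: 3 + 2 + 4 + 3 + 2 + 2 + 2 + 4 = 22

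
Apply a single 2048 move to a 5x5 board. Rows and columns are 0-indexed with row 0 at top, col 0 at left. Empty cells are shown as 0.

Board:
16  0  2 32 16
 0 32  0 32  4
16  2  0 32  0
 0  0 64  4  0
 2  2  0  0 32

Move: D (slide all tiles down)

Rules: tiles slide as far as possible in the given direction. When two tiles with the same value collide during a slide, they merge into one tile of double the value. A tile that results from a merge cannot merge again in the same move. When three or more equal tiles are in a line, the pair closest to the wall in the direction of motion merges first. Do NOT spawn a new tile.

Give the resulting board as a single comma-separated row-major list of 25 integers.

Answer: 0, 0, 0, 0, 0, 0, 0, 0, 0, 0, 0, 0, 0, 32, 16, 32, 32, 2, 64, 4, 2, 4, 64, 4, 32

Derivation:
Slide down:
col 0: [16, 0, 16, 0, 2] -> [0, 0, 0, 32, 2]
col 1: [0, 32, 2, 0, 2] -> [0, 0, 0, 32, 4]
col 2: [2, 0, 0, 64, 0] -> [0, 0, 0, 2, 64]
col 3: [32, 32, 32, 4, 0] -> [0, 0, 32, 64, 4]
col 4: [16, 4, 0, 0, 32] -> [0, 0, 16, 4, 32]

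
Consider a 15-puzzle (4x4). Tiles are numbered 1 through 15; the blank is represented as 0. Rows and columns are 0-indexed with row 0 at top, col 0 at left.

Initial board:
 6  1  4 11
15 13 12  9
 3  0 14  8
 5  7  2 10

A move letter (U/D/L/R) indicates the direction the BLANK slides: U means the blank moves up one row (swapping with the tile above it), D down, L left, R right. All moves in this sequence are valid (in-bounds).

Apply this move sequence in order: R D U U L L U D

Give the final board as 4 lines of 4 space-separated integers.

Answer:  6  1  4 11
 0 15 13  9
 3 14 12  8
 5  7  2 10

Derivation:
After move 1 (R):
 6  1  4 11
15 13 12  9
 3 14  0  8
 5  7  2 10

After move 2 (D):
 6  1  4 11
15 13 12  9
 3 14  2  8
 5  7  0 10

After move 3 (U):
 6  1  4 11
15 13 12  9
 3 14  0  8
 5  7  2 10

After move 4 (U):
 6  1  4 11
15 13  0  9
 3 14 12  8
 5  7  2 10

After move 5 (L):
 6  1  4 11
15  0 13  9
 3 14 12  8
 5  7  2 10

After move 6 (L):
 6  1  4 11
 0 15 13  9
 3 14 12  8
 5  7  2 10

After move 7 (U):
 0  1  4 11
 6 15 13  9
 3 14 12  8
 5  7  2 10

After move 8 (D):
 6  1  4 11
 0 15 13  9
 3 14 12  8
 5  7  2 10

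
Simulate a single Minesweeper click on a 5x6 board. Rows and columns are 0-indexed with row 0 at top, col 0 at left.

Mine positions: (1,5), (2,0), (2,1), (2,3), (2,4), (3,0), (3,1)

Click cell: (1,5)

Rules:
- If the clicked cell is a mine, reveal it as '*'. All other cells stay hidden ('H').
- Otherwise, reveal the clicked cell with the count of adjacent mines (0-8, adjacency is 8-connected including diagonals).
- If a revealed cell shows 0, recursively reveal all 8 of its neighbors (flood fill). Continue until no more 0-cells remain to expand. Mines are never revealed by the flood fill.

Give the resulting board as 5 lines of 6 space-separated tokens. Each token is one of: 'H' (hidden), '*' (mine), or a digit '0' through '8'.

H H H H H H
H H H H H *
H H H H H H
H H H H H H
H H H H H H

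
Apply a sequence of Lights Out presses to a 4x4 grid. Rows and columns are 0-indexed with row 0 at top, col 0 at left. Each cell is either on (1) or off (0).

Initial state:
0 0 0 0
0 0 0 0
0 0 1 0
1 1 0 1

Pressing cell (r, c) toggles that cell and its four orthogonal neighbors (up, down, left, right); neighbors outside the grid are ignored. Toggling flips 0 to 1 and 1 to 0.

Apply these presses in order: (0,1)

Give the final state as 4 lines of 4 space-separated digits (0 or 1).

After press 1 at (0,1):
1 1 1 0
0 1 0 0
0 0 1 0
1 1 0 1

Answer: 1 1 1 0
0 1 0 0
0 0 1 0
1 1 0 1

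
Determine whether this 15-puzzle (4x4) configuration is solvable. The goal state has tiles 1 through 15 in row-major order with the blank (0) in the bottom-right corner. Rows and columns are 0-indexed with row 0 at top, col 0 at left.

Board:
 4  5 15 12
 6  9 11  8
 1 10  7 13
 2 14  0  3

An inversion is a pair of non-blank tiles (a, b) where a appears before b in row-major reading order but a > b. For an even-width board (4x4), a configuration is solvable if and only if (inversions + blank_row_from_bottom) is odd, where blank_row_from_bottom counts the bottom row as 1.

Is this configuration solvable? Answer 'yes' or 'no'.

Inversions: 53
Blank is in row 3 (0-indexed from top), which is row 1 counting from the bottom (bottom = 1).
53 + 1 = 54, which is even, so the puzzle is not solvable.

Answer: no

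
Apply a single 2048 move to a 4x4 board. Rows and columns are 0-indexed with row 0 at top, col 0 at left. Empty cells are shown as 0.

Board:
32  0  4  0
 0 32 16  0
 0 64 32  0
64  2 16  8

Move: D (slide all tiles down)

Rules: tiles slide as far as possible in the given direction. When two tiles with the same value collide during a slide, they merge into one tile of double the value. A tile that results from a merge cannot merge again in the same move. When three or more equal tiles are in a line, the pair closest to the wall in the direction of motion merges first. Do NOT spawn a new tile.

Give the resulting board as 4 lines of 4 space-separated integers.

Answer:  0  0  4  0
 0 32 16  0
32 64 32  0
64  2 16  8

Derivation:
Slide down:
col 0: [32, 0, 0, 64] -> [0, 0, 32, 64]
col 1: [0, 32, 64, 2] -> [0, 32, 64, 2]
col 2: [4, 16, 32, 16] -> [4, 16, 32, 16]
col 3: [0, 0, 0, 8] -> [0, 0, 0, 8]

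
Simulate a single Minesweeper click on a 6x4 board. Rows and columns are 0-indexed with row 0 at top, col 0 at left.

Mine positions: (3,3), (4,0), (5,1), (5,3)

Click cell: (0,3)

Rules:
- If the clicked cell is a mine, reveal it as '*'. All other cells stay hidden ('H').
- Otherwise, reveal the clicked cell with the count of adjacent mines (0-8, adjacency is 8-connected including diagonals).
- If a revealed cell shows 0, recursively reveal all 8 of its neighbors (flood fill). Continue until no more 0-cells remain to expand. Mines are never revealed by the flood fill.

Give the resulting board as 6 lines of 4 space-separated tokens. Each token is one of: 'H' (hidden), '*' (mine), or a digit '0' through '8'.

0 0 0 0
0 0 0 0
0 0 1 1
1 1 1 H
H H H H
H H H H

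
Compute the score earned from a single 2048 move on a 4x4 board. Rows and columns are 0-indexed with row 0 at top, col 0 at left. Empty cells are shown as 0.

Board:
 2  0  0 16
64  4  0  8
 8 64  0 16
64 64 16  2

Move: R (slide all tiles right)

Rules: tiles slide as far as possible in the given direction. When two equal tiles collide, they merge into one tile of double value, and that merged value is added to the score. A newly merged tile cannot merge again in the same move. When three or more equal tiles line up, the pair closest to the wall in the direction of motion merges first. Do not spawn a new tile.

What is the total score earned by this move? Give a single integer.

Answer: 128

Derivation:
Slide right:
row 0: [2, 0, 0, 16] -> [0, 0, 2, 16]  score +0 (running 0)
row 1: [64, 4, 0, 8] -> [0, 64, 4, 8]  score +0 (running 0)
row 2: [8, 64, 0, 16] -> [0, 8, 64, 16]  score +0 (running 0)
row 3: [64, 64, 16, 2] -> [0, 128, 16, 2]  score +128 (running 128)
Board after move:
  0   0   2  16
  0  64   4   8
  0   8  64  16
  0 128  16   2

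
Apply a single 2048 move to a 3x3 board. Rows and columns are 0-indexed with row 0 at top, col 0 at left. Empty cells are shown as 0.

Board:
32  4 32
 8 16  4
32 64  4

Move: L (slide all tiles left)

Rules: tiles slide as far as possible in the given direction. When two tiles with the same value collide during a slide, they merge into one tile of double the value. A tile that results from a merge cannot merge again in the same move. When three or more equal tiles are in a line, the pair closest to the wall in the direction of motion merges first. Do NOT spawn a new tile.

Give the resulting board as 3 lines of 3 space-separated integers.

Answer: 32  4 32
 8 16  4
32 64  4

Derivation:
Slide left:
row 0: [32, 4, 32] -> [32, 4, 32]
row 1: [8, 16, 4] -> [8, 16, 4]
row 2: [32, 64, 4] -> [32, 64, 4]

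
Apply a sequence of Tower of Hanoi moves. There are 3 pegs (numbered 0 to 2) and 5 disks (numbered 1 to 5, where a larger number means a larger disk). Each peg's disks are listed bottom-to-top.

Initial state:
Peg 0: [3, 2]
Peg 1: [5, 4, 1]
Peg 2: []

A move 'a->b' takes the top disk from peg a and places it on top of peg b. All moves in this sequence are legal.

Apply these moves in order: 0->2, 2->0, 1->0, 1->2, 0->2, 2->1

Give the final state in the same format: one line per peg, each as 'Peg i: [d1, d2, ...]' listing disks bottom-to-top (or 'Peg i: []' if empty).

Answer: Peg 0: [3, 2]
Peg 1: [5, 1]
Peg 2: [4]

Derivation:
After move 1 (0->2):
Peg 0: [3]
Peg 1: [5, 4, 1]
Peg 2: [2]

After move 2 (2->0):
Peg 0: [3, 2]
Peg 1: [5, 4, 1]
Peg 2: []

After move 3 (1->0):
Peg 0: [3, 2, 1]
Peg 1: [5, 4]
Peg 2: []

After move 4 (1->2):
Peg 0: [3, 2, 1]
Peg 1: [5]
Peg 2: [4]

After move 5 (0->2):
Peg 0: [3, 2]
Peg 1: [5]
Peg 2: [4, 1]

After move 6 (2->1):
Peg 0: [3, 2]
Peg 1: [5, 1]
Peg 2: [4]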